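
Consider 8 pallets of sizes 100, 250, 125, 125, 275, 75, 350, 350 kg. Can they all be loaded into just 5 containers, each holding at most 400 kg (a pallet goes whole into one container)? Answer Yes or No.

A valid assignment using 5 containers:
  container 1: 350 = 350
  container 2: 350 = 350
  container 3: 275 + 125 = 400
  container 4: 250 + 125 = 375
  container 5: 100 + 75 = 175
Every load is within 400 kg, so 5 containers suffice.

Yes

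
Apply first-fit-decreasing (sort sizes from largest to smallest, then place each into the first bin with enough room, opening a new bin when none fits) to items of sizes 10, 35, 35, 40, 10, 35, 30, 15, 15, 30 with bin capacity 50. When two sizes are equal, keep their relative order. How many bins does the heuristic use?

Sorted descending: 40, 35, 35, 35, 30, 30, 15, 15, 10, 10.
  40 → bin 1 (new)  [load 40/50]
  35 → bin 2 (new)  [load 35/50]
  35 → bin 3 (new)  [load 35/50]
  35 → bin 4 (new)  [load 35/50]
  30 → bin 5 (new)  [load 30/50]
  30 → bin 6 (new)  [load 30/50]
  15 → bin 2  [load 50/50]
  15 → bin 3  [load 50/50]
  10 → bin 1  [load 50/50]
  10 → bin 4  [load 45/50]
6 bins opened.

6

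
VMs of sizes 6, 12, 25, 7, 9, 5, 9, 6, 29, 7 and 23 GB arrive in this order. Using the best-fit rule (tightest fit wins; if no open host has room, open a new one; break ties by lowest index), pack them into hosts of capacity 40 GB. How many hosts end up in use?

  6 → host 1 (new)  [load 6/40]
  12 → host 1  [load 18/40]
  25 → host 2 (new)  [load 25/40]
  7 → host 2  [load 32/40]
  9 → host 1  [load 27/40]
  5 → host 2  [load 37/40]
  9 → host 1  [load 36/40]
  6 → host 3 (new)  [load 6/40]
  29 → host 3  [load 35/40]
  7 → host 4 (new)  [load 7/40]
  23 → host 4  [load 30/40]
4 hosts opened.

4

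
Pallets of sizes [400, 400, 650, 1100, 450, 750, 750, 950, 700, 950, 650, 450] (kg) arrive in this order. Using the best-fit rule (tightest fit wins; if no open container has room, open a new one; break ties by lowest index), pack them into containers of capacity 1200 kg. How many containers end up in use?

  400 → container 1 (new)  [load 400/1200]
  400 → container 1  [load 800/1200]
  650 → container 2 (new)  [load 650/1200]
  1100 → container 3 (new)  [load 1100/1200]
  450 → container 2  [load 1100/1200]
  750 → container 4 (new)  [load 750/1200]
  750 → container 5 (new)  [load 750/1200]
  950 → container 6 (new)  [load 950/1200]
  700 → container 7 (new)  [load 700/1200]
  950 → container 8 (new)  [load 950/1200]
  650 → container 9 (new)  [load 650/1200]
  450 → container 4  [load 1200/1200]
9 containers opened.

9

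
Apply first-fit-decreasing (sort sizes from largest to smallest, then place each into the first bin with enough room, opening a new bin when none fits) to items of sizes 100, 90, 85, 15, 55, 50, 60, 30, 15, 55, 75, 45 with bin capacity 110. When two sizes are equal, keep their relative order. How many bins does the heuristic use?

7

Sorted descending: 100, 90, 85, 75, 60, 55, 55, 50, 45, 30, 15, 15.
  100 → bin 1 (new)  [load 100/110]
  90 → bin 2 (new)  [load 90/110]
  85 → bin 3 (new)  [load 85/110]
  75 → bin 4 (new)  [load 75/110]
  60 → bin 5 (new)  [load 60/110]
  55 → bin 6 (new)  [load 55/110]
  55 → bin 6  [load 110/110]
  50 → bin 5  [load 110/110]
  45 → bin 7 (new)  [load 45/110]
  30 → bin 4  [load 105/110]
  15 → bin 2  [load 105/110]
  15 → bin 3  [load 100/110]
7 bins opened.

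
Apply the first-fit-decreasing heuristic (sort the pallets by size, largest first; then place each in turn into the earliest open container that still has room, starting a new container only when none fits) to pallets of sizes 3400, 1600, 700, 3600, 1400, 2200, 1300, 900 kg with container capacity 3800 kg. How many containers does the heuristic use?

Sorted descending: 3600, 3400, 2200, 1600, 1400, 1300, 900, 700.
  3600 → container 1 (new)  [load 3600/3800]
  3400 → container 2 (new)  [load 3400/3800]
  2200 → container 3 (new)  [load 2200/3800]
  1600 → container 3  [load 3800/3800]
  1400 → container 4 (new)  [load 1400/3800]
  1300 → container 4  [load 2700/3800]
  900 → container 4  [load 3600/3800]
  700 → container 5 (new)  [load 700/3800]
5 containers opened.

5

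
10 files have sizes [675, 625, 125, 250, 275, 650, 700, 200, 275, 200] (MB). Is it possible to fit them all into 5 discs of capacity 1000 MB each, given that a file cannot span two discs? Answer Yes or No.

A valid assignment using 5 discs:
  disc 1: 700 + 275 = 975
  disc 2: 675 + 275 = 950
  disc 3: 650 + 250 = 900
  disc 4: 625 + 200 + 125 = 950
  disc 5: 200 = 200
Every load is within 1000 MB, so 5 discs suffice.

Yes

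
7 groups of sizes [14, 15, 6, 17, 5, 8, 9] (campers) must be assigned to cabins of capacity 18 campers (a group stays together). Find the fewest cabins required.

5

Total = 17 + 15 + 14 + 9 + 8 + 6 + 5 = 74 campers.
Lower bound: ⌈74/18⌉ = 5 cabins.
A packing using 5 cabins:
  cabin 1: 17 = 17
  cabin 2: 15 = 15
  cabin 3: 14 = 14
  cabin 4: 9 + 8 = 17
  cabin 5: 6 + 5 = 11
This matches the lower bound, so 5 is optimal.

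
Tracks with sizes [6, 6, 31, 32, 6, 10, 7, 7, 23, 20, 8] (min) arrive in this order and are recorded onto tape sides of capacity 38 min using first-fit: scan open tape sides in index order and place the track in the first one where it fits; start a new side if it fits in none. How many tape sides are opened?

5

  6 → side 1 (new)  [load 6/38]
  6 → side 1  [load 12/38]
  31 → side 2 (new)  [load 31/38]
  32 → side 3 (new)  [load 32/38]
  6 → side 1  [load 18/38]
  10 → side 1  [load 28/38]
  7 → side 1  [load 35/38]
  7 → side 2  [load 38/38]
  23 → side 4 (new)  [load 23/38]
  20 → side 5 (new)  [load 20/38]
  8 → side 4  [load 31/38]
5 tape sides opened.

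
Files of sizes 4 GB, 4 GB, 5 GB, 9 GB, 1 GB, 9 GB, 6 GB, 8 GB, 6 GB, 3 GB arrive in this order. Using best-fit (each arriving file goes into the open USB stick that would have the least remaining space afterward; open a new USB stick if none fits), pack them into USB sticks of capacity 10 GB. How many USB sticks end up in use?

  4 → USB stick 1 (new)  [load 4/10]
  4 → USB stick 1  [load 8/10]
  5 → USB stick 2 (new)  [load 5/10]
  9 → USB stick 3 (new)  [load 9/10]
  1 → USB stick 3  [load 10/10]
  9 → USB stick 4 (new)  [load 9/10]
  6 → USB stick 5 (new)  [load 6/10]
  8 → USB stick 6 (new)  [load 8/10]
  6 → USB stick 7 (new)  [load 6/10]
  3 → USB stick 5  [load 9/10]
7 USB sticks opened.

7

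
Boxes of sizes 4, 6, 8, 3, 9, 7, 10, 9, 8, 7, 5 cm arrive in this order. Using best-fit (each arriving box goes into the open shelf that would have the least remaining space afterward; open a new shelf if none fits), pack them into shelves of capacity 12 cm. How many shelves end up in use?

8

  4 → shelf 1 (new)  [load 4/12]
  6 → shelf 1  [load 10/12]
  8 → shelf 2 (new)  [load 8/12]
  3 → shelf 2  [load 11/12]
  9 → shelf 3 (new)  [load 9/12]
  7 → shelf 4 (new)  [load 7/12]
  10 → shelf 5 (new)  [load 10/12]
  9 → shelf 6 (new)  [load 9/12]
  8 → shelf 7 (new)  [load 8/12]
  7 → shelf 8 (new)  [load 7/12]
  5 → shelf 4  [load 12/12]
8 shelves opened.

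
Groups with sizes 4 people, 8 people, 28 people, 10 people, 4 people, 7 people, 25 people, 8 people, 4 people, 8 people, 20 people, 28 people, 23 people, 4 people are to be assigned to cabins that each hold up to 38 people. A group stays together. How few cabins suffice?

5

Total = 28 + 28 + 25 + 23 + 20 + 10 + 8 + 8 + 8 + 7 + 4 + 4 + 4 + 4 = 181 people.
Lower bound: ⌈181/38⌉ = 5 cabins.
A packing using 5 cabins:
  cabin 1: 28 + 10 = 38
  cabin 2: 28 + 8 = 36
  cabin 3: 25 + 8 + 4 = 37
  cabin 4: 23 + 8 + 7 = 38
  cabin 5: 20 + 4 + 4 + 4 = 32
This matches the lower bound, so 5 is optimal.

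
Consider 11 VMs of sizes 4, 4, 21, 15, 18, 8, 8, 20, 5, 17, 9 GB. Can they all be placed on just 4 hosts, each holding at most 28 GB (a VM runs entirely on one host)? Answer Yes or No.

No

Total = 129 GB; ⌈129/28⌉ = 5.
At least 5 hosts are required, but only 4 are allowed.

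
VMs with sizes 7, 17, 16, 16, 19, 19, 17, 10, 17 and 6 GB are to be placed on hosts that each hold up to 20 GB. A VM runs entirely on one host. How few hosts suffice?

9

Total = 19 + 19 + 17 + 17 + 17 + 16 + 16 + 10 + 7 + 6 = 144 GB.
Lower bound: ⌈144/20⌉ = 8 hosts.
A packing using 9 hosts:
  host 1: 19 = 19
  host 2: 19 = 19
  host 3: 17 = 17
  host 4: 17 = 17
  host 5: 17 = 17
  host 6: 16 = 16
  host 7: 16 = 16
  host 8: 10 + 7 = 17
  host 9: 6 = 6
No arrangement into 8 hosts stays within capacity, so 9 is optimal.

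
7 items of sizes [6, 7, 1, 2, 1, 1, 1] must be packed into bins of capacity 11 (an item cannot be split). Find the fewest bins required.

2

Total = 7 + 6 + 2 + 1 + 1 + 1 + 1 = 19.
Lower bound: ⌈19/11⌉ = 2 bins.
A packing using 2 bins:
  bin 1: 7 + 2 + 1 + 1 = 11
  bin 2: 6 + 1 + 1 = 8
This matches the lower bound, so 2 is optimal.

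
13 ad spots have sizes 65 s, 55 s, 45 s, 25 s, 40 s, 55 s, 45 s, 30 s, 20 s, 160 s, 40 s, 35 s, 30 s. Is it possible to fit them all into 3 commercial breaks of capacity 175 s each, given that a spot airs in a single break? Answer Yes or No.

No

Total = 645 s; ⌈645/175⌉ = 4.
At least 4 commercial breaks are required, but only 3 are allowed.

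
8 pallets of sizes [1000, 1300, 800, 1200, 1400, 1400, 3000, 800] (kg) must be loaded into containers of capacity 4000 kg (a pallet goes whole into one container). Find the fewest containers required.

Total = 3000 + 1400 + 1400 + 1300 + 1200 + 1000 + 800 + 800 = 10900 kg.
Lower bound: ⌈10900/4000⌉ = 3 containers.
A packing using 3 containers:
  container 1: 3000 + 1000 = 4000
  container 2: 1400 + 1400 + 1200 = 4000
  container 3: 1300 + 800 + 800 = 2900
This matches the lower bound, so 3 is optimal.

3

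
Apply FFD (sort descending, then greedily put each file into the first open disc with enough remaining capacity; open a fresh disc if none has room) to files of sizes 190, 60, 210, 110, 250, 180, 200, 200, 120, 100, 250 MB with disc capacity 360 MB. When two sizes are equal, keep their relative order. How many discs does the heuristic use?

7

Sorted descending: 250, 250, 210, 200, 200, 190, 180, 120, 110, 100, 60.
  250 → disc 1 (new)  [load 250/360]
  250 → disc 2 (new)  [load 250/360]
  210 → disc 3 (new)  [load 210/360]
  200 → disc 4 (new)  [load 200/360]
  200 → disc 5 (new)  [load 200/360]
  190 → disc 6 (new)  [load 190/360]
  180 → disc 7 (new)  [load 180/360]
  120 → disc 3  [load 330/360]
  110 → disc 1  [load 360/360]
  100 → disc 2  [load 350/360]
  60 → disc 4  [load 260/360]
7 discs opened.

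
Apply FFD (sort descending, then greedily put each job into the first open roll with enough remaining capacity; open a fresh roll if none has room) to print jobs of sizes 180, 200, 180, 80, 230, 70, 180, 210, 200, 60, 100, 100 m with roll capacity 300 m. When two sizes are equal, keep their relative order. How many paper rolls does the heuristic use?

Sorted descending: 230, 210, 200, 200, 180, 180, 180, 100, 100, 80, 70, 60.
  230 → roll 1 (new)  [load 230/300]
  210 → roll 2 (new)  [load 210/300]
  200 → roll 3 (new)  [load 200/300]
  200 → roll 4 (new)  [load 200/300]
  180 → roll 5 (new)  [load 180/300]
  180 → roll 6 (new)  [load 180/300]
  180 → roll 7 (new)  [load 180/300]
  100 → roll 3  [load 300/300]
  100 → roll 4  [load 300/300]
  80 → roll 2  [load 290/300]
  70 → roll 1  [load 300/300]
  60 → roll 5  [load 240/300]
7 paper rolls opened.

7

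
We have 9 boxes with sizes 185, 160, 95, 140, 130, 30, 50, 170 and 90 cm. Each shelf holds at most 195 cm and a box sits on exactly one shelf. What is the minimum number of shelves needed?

6

Total = 185 + 170 + 160 + 140 + 130 + 95 + 90 + 50 + 30 = 1050 cm.
Lower bound: ⌈1050/195⌉ = 6 shelves.
A packing using 6 shelves:
  shelf 1: 185 = 185
  shelf 2: 170 = 170
  shelf 3: 160 + 30 = 190
  shelf 4: 140 + 50 = 190
  shelf 5: 130 = 130
  shelf 6: 95 + 90 = 185
This matches the lower bound, so 6 is optimal.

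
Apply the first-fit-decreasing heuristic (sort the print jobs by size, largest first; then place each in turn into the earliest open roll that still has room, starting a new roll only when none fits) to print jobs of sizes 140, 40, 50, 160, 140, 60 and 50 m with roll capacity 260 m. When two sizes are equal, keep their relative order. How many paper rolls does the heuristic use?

3

Sorted descending: 160, 140, 140, 60, 50, 50, 40.
  160 → roll 1 (new)  [load 160/260]
  140 → roll 2 (new)  [load 140/260]
  140 → roll 3 (new)  [load 140/260]
  60 → roll 1  [load 220/260]
  50 → roll 2  [load 190/260]
  50 → roll 2  [load 240/260]
  40 → roll 1  [load 260/260]
3 paper rolls opened.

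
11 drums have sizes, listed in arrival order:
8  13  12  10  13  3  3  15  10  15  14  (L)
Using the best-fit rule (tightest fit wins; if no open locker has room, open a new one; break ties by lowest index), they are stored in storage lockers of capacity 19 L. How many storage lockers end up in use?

  8 → locker 1 (new)  [load 8/19]
  13 → locker 2 (new)  [load 13/19]
  12 → locker 3 (new)  [load 12/19]
  10 → locker 1  [load 18/19]
  13 → locker 4 (new)  [load 13/19]
  3 → locker 2  [load 16/19]
  3 → locker 2  [load 19/19]
  15 → locker 5 (new)  [load 15/19]
  10 → locker 6 (new)  [load 10/19]
  15 → locker 7 (new)  [load 15/19]
  14 → locker 8 (new)  [load 14/19]
8 storage lockers opened.

8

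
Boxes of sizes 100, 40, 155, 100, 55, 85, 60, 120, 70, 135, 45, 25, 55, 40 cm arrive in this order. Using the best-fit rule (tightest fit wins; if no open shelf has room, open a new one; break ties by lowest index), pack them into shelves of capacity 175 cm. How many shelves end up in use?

7

  100 → shelf 1 (new)  [load 100/175]
  40 → shelf 1  [load 140/175]
  155 → shelf 2 (new)  [load 155/175]
  100 → shelf 3 (new)  [load 100/175]
  55 → shelf 3  [load 155/175]
  85 → shelf 4 (new)  [load 85/175]
  60 → shelf 4  [load 145/175]
  120 → shelf 5 (new)  [load 120/175]
  70 → shelf 6 (new)  [load 70/175]
  135 → shelf 7 (new)  [load 135/175]
  45 → shelf 5  [load 165/175]
  25 → shelf 4  [load 170/175]
  55 → shelf 6  [load 125/175]
  40 → shelf 7  [load 175/175]
7 shelves opened.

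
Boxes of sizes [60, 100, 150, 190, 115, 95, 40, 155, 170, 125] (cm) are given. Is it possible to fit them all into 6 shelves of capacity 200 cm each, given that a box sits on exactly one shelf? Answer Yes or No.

No

Total = 1200 cm; ⌈1200/200⌉ = 6.
The bound of 6 does not rule out 6, but exhaustive search shows no assignment into 6 shelves of capacity 200 cm exists — the minimum is 7.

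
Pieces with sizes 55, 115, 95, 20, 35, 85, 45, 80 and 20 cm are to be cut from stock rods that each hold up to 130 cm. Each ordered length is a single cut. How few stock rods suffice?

5

Total = 115 + 95 + 85 + 80 + 55 + 45 + 35 + 20 + 20 = 550 cm.
Lower bound: ⌈550/130⌉ = 5 stock rods.
A packing using 5 stock rods:
  stock rod 1: 115 = 115
  stock rod 2: 95 + 35 = 130
  stock rod 3: 85 + 45 = 130
  stock rod 4: 80 + 20 + 20 = 120
  stock rod 5: 55 = 55
This matches the lower bound, so 5 is optimal.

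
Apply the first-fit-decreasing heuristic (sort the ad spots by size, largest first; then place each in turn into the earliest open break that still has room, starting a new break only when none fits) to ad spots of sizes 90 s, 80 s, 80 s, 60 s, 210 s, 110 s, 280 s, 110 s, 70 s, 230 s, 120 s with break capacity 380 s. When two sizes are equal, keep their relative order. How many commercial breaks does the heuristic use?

Sorted descending: 280, 230, 210, 120, 110, 110, 90, 80, 80, 70, 60.
  280 → break 1 (new)  [load 280/380]
  230 → break 2 (new)  [load 230/380]
  210 → break 3 (new)  [load 210/380]
  120 → break 2  [load 350/380]
  110 → break 3  [load 320/380]
  110 → break 4 (new)  [load 110/380]
  90 → break 1  [load 370/380]
  80 → break 4  [load 190/380]
  80 → break 4  [load 270/380]
  70 → break 4  [load 340/380]
  60 → break 3  [load 380/380]
4 commercial breaks opened.

4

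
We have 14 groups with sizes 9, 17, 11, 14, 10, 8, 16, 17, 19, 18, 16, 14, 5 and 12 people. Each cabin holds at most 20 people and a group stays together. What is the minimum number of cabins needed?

Total = 19 + 18 + 17 + 17 + 16 + 16 + 14 + 14 + 12 + 11 + 10 + 9 + 8 + 5 = 186 people.
Lower bound: ⌈186/20⌉ = 10 cabins.
A packing using 11 cabins:
  cabin 1: 19 = 19
  cabin 2: 18 = 18
  cabin 3: 17 = 17
  cabin 4: 17 = 17
  cabin 5: 16 = 16
  cabin 6: 16 = 16
  cabin 7: 14 + 5 = 19
  cabin 8: 14 = 14
  cabin 9: 12 + 8 = 20
  cabin 10: 11 + 9 = 20
  cabin 11: 10 = 10
No arrangement into 10 cabins stays within capacity, so 11 is optimal.

11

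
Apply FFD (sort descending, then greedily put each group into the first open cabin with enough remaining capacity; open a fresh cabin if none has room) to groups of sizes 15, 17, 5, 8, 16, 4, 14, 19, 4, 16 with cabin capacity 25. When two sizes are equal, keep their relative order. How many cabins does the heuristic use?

Sorted descending: 19, 17, 16, 16, 15, 14, 8, 5, 4, 4.
  19 → cabin 1 (new)  [load 19/25]
  17 → cabin 2 (new)  [load 17/25]
  16 → cabin 3 (new)  [load 16/25]
  16 → cabin 4 (new)  [load 16/25]
  15 → cabin 5 (new)  [load 15/25]
  14 → cabin 6 (new)  [load 14/25]
  8 → cabin 2  [load 25/25]
  5 → cabin 1  [load 24/25]
  4 → cabin 3  [load 20/25]
  4 → cabin 3  [load 24/25]
6 cabins opened.

6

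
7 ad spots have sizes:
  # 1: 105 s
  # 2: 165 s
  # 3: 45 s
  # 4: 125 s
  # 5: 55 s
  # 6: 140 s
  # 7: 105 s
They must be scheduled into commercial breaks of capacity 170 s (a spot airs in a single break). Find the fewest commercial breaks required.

Total = 165 + 140 + 125 + 105 + 105 + 55 + 45 = 740 s.
Lower bound: ⌈740/170⌉ = 5 commercial breaks.
A packing using 5 commercial breaks:
  break 1: 165 = 165
  break 2: 140 = 140
  break 3: 125 + 45 = 170
  break 4: 105 + 55 = 160
  break 5: 105 = 105
This matches the lower bound, so 5 is optimal.

5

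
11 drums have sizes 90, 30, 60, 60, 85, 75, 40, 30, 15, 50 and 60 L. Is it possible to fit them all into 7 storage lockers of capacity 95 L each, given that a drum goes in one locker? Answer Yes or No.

Yes

A valid assignment using 7 storage lockers:
  locker 1: 90 = 90
  locker 2: 85 = 85
  locker 3: 75 + 15 = 90
  locker 4: 60 + 30 = 90
  locker 5: 60 + 30 = 90
  locker 6: 60 = 60
  locker 7: 50 + 40 = 90
Every load is within 95 L, so 7 storage lockers suffice.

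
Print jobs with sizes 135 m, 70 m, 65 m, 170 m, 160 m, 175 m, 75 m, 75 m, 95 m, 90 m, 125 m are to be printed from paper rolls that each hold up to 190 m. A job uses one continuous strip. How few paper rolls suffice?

8

Total = 175 + 170 + 160 + 135 + 125 + 95 + 90 + 75 + 75 + 70 + 65 = 1235 m.
Lower bound: ⌈1235/190⌉ = 7 paper rolls.
A packing using 8 paper rolls:
  roll 1: 175 = 175
  roll 2: 170 = 170
  roll 3: 160 = 160
  roll 4: 135 = 135
  roll 5: 125 + 65 = 190
  roll 6: 95 + 90 = 185
  roll 7: 75 + 75 = 150
  roll 8: 70 = 70
No arrangement into 7 paper rolls stays within capacity, so 8 is optimal.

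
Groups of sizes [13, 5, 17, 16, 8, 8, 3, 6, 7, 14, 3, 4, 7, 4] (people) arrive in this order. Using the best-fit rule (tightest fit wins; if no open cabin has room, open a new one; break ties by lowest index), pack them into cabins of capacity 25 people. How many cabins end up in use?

  13 → cabin 1 (new)  [load 13/25]
  5 → cabin 1  [load 18/25]
  17 → cabin 2 (new)  [load 17/25]
  16 → cabin 3 (new)  [load 16/25]
  8 → cabin 2  [load 25/25]
  8 → cabin 3  [load 24/25]
  3 → cabin 1  [load 21/25]
  6 → cabin 4 (new)  [load 6/25]
  7 → cabin 4  [load 13/25]
  14 → cabin 5 (new)  [load 14/25]
  3 → cabin 1  [load 24/25]
  4 → cabin 5  [load 18/25]
  7 → cabin 5  [load 25/25]
  4 → cabin 4  [load 17/25]
5 cabins opened.

5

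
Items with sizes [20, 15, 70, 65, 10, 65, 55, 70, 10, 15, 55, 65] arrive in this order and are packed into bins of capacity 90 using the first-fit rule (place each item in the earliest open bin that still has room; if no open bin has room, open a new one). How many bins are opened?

8

  20 → bin 1 (new)  [load 20/90]
  15 → bin 1  [load 35/90]
  70 → bin 2 (new)  [load 70/90]
  65 → bin 3 (new)  [load 65/90]
  10 → bin 1  [load 45/90]
  65 → bin 4 (new)  [load 65/90]
  55 → bin 5 (new)  [load 55/90]
  70 → bin 6 (new)  [load 70/90]
  10 → bin 1  [load 55/90]
  15 → bin 1  [load 70/90]
  55 → bin 7 (new)  [load 55/90]
  65 → bin 8 (new)  [load 65/90]
8 bins opened.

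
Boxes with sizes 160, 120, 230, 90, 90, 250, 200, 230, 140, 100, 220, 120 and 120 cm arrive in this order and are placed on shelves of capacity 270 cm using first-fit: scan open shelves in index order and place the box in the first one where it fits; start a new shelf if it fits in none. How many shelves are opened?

  160 → shelf 1 (new)  [load 160/270]
  120 → shelf 2 (new)  [load 120/270]
  230 → shelf 3 (new)  [load 230/270]
  90 → shelf 1  [load 250/270]
  90 → shelf 2  [load 210/270]
  250 → shelf 4 (new)  [load 250/270]
  200 → shelf 5 (new)  [load 200/270]
  230 → shelf 6 (new)  [load 230/270]
  140 → shelf 7 (new)  [load 140/270]
  100 → shelf 7  [load 240/270]
  220 → shelf 8 (new)  [load 220/270]
  120 → shelf 9 (new)  [load 120/270]
  120 → shelf 9  [load 240/270]
9 shelves opened.

9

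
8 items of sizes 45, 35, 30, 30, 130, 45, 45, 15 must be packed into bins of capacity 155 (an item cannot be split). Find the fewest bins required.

Total = 130 + 45 + 45 + 45 + 35 + 30 + 30 + 15 = 375.
Lower bound: ⌈375/155⌉ = 3 bins.
A packing using 3 bins:
  bin 1: 130 + 15 = 145
  bin 2: 45 + 45 + 45 = 135
  bin 3: 35 + 30 + 30 = 95
This matches the lower bound, so 3 is optimal.

3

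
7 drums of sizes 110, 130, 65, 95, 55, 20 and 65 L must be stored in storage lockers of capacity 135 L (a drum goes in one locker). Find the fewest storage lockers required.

Total = 130 + 110 + 95 + 65 + 65 + 55 + 20 = 540 L.
Lower bound: ⌈540/135⌉ = 4 storage lockers.
A packing using 5 storage lockers:
  locker 1: 130 = 130
  locker 2: 110 + 20 = 130
  locker 3: 95 = 95
  locker 4: 65 + 65 = 130
  locker 5: 55 = 55
No arrangement into 4 storage lockers stays within capacity, so 5 is optimal.

5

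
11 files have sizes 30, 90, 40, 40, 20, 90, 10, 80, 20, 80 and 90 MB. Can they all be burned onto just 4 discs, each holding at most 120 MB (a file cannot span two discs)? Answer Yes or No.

Total = 590 MB; ⌈590/120⌉ = 5.
At least 5 discs are required, but only 4 are allowed.

No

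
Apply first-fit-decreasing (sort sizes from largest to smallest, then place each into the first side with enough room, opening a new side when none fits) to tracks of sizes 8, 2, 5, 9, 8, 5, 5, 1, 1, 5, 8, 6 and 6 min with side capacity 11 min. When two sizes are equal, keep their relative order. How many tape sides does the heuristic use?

Sorted descending: 9, 8, 8, 8, 6, 6, 5, 5, 5, 5, 2, 1, 1.
  9 → side 1 (new)  [load 9/11]
  8 → side 2 (new)  [load 8/11]
  8 → side 3 (new)  [load 8/11]
  8 → side 4 (new)  [load 8/11]
  6 → side 5 (new)  [load 6/11]
  6 → side 6 (new)  [load 6/11]
  5 → side 5  [load 11/11]
  5 → side 6  [load 11/11]
  5 → side 7 (new)  [load 5/11]
  5 → side 7  [load 10/11]
  2 → side 1  [load 11/11]
  1 → side 2  [load 9/11]
  1 → side 2  [load 10/11]
7 tape sides opened.

7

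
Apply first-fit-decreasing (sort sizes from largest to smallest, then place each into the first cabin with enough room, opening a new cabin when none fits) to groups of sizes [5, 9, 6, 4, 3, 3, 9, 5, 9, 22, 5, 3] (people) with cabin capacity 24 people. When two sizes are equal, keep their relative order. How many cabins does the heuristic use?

4

Sorted descending: 22, 9, 9, 9, 6, 5, 5, 5, 4, 3, 3, 3.
  22 → cabin 1 (new)  [load 22/24]
  9 → cabin 2 (new)  [load 9/24]
  9 → cabin 2  [load 18/24]
  9 → cabin 3 (new)  [load 9/24]
  6 → cabin 2  [load 24/24]
  5 → cabin 3  [load 14/24]
  5 → cabin 3  [load 19/24]
  5 → cabin 3  [load 24/24]
  4 → cabin 4 (new)  [load 4/24]
  3 → cabin 4  [load 7/24]
  3 → cabin 4  [load 10/24]
  3 → cabin 4  [load 13/24]
4 cabins opened.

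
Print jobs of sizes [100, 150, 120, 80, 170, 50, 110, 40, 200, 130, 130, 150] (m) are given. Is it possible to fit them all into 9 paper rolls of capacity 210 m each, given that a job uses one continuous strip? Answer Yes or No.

Yes

A valid assignment using 8 paper rolls:
  roll 1: 200 = 200
  roll 2: 170 + 40 = 210
  roll 3: 150 + 50 = 200
  roll 4: 150 = 150
  roll 5: 130 + 80 = 210
  roll 6: 130 = 130
  roll 7: 120 = 120
  roll 8: 110 + 100 = 210
That uses only 8 ≤ 9, so 9 paper rolls are enough.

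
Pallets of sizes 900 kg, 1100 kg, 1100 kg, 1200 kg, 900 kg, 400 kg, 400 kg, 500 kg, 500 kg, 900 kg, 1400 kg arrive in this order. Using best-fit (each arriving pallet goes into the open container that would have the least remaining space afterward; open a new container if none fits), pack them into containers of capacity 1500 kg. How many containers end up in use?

7

  900 → container 1 (new)  [load 900/1500]
  1100 → container 2 (new)  [load 1100/1500]
  1100 → container 3 (new)  [load 1100/1500]
  1200 → container 4 (new)  [load 1200/1500]
  900 → container 5 (new)  [load 900/1500]
  400 → container 2  [load 1500/1500]
  400 → container 3  [load 1500/1500]
  500 → container 1  [load 1400/1500]
  500 → container 5  [load 1400/1500]
  900 → container 6 (new)  [load 900/1500]
  1400 → container 7 (new)  [load 1400/1500]
7 containers opened.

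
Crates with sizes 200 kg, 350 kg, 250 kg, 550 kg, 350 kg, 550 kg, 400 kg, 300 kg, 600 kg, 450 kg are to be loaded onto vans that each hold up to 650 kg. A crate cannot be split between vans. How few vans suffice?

7

Total = 600 + 550 + 550 + 450 + 400 + 350 + 350 + 300 + 250 + 200 = 4000 kg.
Lower bound: ⌈4000/650⌉ = 7 vans.
A packing using 7 vans:
  van 1: 600 = 600
  van 2: 550 = 550
  van 3: 550 = 550
  van 4: 450 + 200 = 650
  van 5: 400 + 250 = 650
  van 6: 350 + 300 = 650
  van 7: 350 = 350
This matches the lower bound, so 7 is optimal.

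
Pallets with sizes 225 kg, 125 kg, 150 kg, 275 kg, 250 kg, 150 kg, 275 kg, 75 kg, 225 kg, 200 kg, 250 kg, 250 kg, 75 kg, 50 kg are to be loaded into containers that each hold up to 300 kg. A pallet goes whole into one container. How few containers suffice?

Total = 275 + 275 + 250 + 250 + 250 + 225 + 225 + 200 + 150 + 150 + 125 + 75 + 75 + 50 = 2575 kg.
Lower bound: ⌈2575/300⌉ = 9 containers.
A packing using 10 containers:
  container 1: 275 = 275
  container 2: 275 = 275
  container 3: 250 + 50 = 300
  container 4: 250 = 250
  container 5: 250 = 250
  container 6: 225 + 75 = 300
  container 7: 225 + 75 = 300
  container 8: 200 = 200
  container 9: 150 + 150 = 300
  container 10: 125 = 125
No arrangement into 9 containers stays within capacity, so 10 is optimal.

10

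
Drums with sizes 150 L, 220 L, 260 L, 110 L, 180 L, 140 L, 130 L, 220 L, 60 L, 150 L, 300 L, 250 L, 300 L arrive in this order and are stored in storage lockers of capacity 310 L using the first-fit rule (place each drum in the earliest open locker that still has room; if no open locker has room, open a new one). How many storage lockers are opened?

9

  150 → locker 1 (new)  [load 150/310]
  220 → locker 2 (new)  [load 220/310]
  260 → locker 3 (new)  [load 260/310]
  110 → locker 1  [load 260/310]
  180 → locker 4 (new)  [load 180/310]
  140 → locker 5 (new)  [load 140/310]
  130 → locker 4  [load 310/310]
  220 → locker 6 (new)  [load 220/310]
  60 → locker 2  [load 280/310]
  150 → locker 5  [load 290/310]
  300 → locker 7 (new)  [load 300/310]
  250 → locker 8 (new)  [load 250/310]
  300 → locker 9 (new)  [load 300/310]
9 storage lockers opened.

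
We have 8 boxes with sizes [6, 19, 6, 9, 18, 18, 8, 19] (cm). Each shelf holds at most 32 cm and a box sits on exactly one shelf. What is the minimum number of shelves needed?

Total = 19 + 19 + 18 + 18 + 9 + 8 + 6 + 6 = 103 cm.
Lower bound: ⌈103/32⌉ = 4 shelves.
A packing using 4 shelves:
  shelf 1: 19 + 9 = 28
  shelf 2: 19 + 8 = 27
  shelf 3: 18 + 6 + 6 = 30
  shelf 4: 18 = 18
This matches the lower bound, so 4 is optimal.

4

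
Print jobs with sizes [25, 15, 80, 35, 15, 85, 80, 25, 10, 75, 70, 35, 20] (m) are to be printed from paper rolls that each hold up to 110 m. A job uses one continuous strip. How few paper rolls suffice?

Total = 85 + 80 + 80 + 75 + 70 + 35 + 35 + 25 + 25 + 20 + 15 + 15 + 10 = 570 m.
Lower bound: ⌈570/110⌉ = 6 paper rolls.
A packing using 6 paper rolls:
  roll 1: 85 + 25 = 110
  roll 2: 80 + 25 = 105
  roll 3: 80 + 20 + 10 = 110
  roll 4: 75 + 35 = 110
  roll 5: 70 + 35 = 105
  roll 6: 15 + 15 = 30
This matches the lower bound, so 6 is optimal.

6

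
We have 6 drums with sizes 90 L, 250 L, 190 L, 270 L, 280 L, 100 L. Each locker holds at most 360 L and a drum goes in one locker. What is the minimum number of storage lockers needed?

Total = 280 + 270 + 250 + 190 + 100 + 90 = 1180 L.
Lower bound: ⌈1180/360⌉ = 4 storage lockers.
A packing using 4 storage lockers:
  locker 1: 280 = 280
  locker 2: 270 + 90 = 360
  locker 3: 250 + 100 = 350
  locker 4: 190 = 190
This matches the lower bound, so 4 is optimal.

4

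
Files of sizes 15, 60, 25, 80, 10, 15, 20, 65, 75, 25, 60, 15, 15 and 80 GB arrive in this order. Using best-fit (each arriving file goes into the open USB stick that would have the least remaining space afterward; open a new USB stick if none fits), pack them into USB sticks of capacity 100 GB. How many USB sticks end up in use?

  15 → USB stick 1 (new)  [load 15/100]
  60 → USB stick 1  [load 75/100]
  25 → USB stick 1  [load 100/100]
  80 → USB stick 2 (new)  [load 80/100]
  10 → USB stick 2  [load 90/100]
  15 → USB stick 3 (new)  [load 15/100]
  20 → USB stick 3  [load 35/100]
  65 → USB stick 3  [load 100/100]
  75 → USB stick 4 (new)  [load 75/100]
  25 → USB stick 4  [load 100/100]
  60 → USB stick 5 (new)  [load 60/100]
  15 → USB stick 5  [load 75/100]
  15 → USB stick 5  [load 90/100]
  80 → USB stick 6 (new)  [load 80/100]
6 USB sticks opened.

6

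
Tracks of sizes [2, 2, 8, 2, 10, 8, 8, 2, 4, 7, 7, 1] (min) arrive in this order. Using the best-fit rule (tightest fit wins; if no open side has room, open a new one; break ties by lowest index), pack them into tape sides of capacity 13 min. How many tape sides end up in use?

  2 → side 1 (new)  [load 2/13]
  2 → side 1  [load 4/13]
  8 → side 1  [load 12/13]
  2 → side 2 (new)  [load 2/13]
  10 → side 2  [load 12/13]
  8 → side 3 (new)  [load 8/13]
  8 → side 4 (new)  [load 8/13]
  2 → side 3  [load 10/13]
  4 → side 4  [load 12/13]
  7 → side 5 (new)  [load 7/13]
  7 → side 6 (new)  [load 7/13]
  1 → side 1  [load 13/13]
6 tape sides opened.

6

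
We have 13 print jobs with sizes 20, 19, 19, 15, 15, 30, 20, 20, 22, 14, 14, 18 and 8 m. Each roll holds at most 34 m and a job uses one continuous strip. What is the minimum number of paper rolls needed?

8

Total = 30 + 22 + 20 + 20 + 20 + 19 + 19 + 18 + 15 + 15 + 14 + 14 + 8 = 234 m.
Lower bound: ⌈234/34⌉ = 7 paper rolls.
Also, 8 print jobs each exceed 17 m, and no two of those can share a roll, so at least 8 paper rolls are needed.
A packing using 8 paper rolls:
  roll 1: 30 = 30
  roll 2: 22 + 8 = 30
  roll 3: 20 + 14 = 34
  roll 4: 20 + 14 = 34
  roll 5: 20 = 20
  roll 6: 19 + 15 = 34
  roll 7: 19 + 15 = 34
  roll 8: 18 = 18
This matches the lower bound, so 8 is optimal.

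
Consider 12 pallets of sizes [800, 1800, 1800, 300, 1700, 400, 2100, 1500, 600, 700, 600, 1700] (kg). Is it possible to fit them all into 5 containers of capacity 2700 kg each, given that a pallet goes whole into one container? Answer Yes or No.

No

Total = 14000 kg; ⌈14000/2700⌉ = 6.
At least 6 containers are required, but only 5 are allowed.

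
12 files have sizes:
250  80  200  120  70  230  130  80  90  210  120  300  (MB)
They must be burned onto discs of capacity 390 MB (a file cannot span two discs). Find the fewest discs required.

5

Total = 300 + 250 + 230 + 210 + 200 + 130 + 120 + 120 + 90 + 80 + 80 + 70 = 1880 MB.
Lower bound: ⌈1880/390⌉ = 5 discs.
A packing using 5 discs:
  disc 1: 300 + 90 = 390
  disc 2: 250 + 130 = 380
  disc 3: 230 + 120 = 350
  disc 4: 210 + 80 + 80 = 370
  disc 5: 200 + 120 + 70 = 390
This matches the lower bound, so 5 is optimal.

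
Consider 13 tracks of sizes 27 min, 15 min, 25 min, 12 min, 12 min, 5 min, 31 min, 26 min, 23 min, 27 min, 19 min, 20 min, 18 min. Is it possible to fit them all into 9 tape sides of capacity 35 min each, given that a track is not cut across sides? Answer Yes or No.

Yes

A valid assignment using 9 tape sides:
  side 1: 31 = 31
  side 2: 27 + 5 = 32
  side 3: 27 = 27
  side 4: 26 = 26
  side 5: 25 = 25
  side 6: 23 + 12 = 35
  side 7: 20 + 15 = 35
  side 8: 19 + 12 = 31
  side 9: 18 = 18
Every load is within 35 min, so 9 tape sides suffice.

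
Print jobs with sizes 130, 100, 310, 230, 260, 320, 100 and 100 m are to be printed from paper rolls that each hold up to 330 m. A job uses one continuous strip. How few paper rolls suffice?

5

Total = 320 + 310 + 260 + 230 + 130 + 100 + 100 + 100 = 1550 m.
Lower bound: ⌈1550/330⌉ = 5 paper rolls.
A packing using 5 paper rolls:
  roll 1: 320 = 320
  roll 2: 310 = 310
  roll 3: 260 = 260
  roll 4: 230 + 100 = 330
  roll 5: 130 + 100 + 100 = 330
This matches the lower bound, so 5 is optimal.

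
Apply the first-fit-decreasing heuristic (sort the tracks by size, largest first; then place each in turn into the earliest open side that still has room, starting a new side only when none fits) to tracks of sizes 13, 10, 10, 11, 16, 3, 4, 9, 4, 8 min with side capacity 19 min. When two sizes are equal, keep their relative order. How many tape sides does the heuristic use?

Sorted descending: 16, 13, 11, 10, 10, 9, 8, 4, 4, 3.
  16 → side 1 (new)  [load 16/19]
  13 → side 2 (new)  [load 13/19]
  11 → side 3 (new)  [load 11/19]
  10 → side 4 (new)  [load 10/19]
  10 → side 5 (new)  [load 10/19]
  9 → side 4  [load 19/19]
  8 → side 3  [load 19/19]
  4 → side 2  [load 17/19]
  4 → side 5  [load 14/19]
  3 → side 1  [load 19/19]
5 tape sides opened.

5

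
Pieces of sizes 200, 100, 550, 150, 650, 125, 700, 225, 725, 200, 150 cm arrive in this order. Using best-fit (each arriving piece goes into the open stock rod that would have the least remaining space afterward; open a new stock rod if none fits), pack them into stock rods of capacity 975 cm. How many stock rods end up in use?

4

  200 → stock rod 1 (new)  [load 200/975]
  100 → stock rod 1  [load 300/975]
  550 → stock rod 1  [load 850/975]
  150 → stock rod 2 (new)  [load 150/975]
  650 → stock rod 2  [load 800/975]
  125 → stock rod 1  [load 975/975]
  700 → stock rod 3 (new)  [load 700/975]
  225 → stock rod 3  [load 925/975]
  725 → stock rod 4 (new)  [load 725/975]
  200 → stock rod 4  [load 925/975]
  150 → stock rod 2  [load 950/975]
4 stock rods opened.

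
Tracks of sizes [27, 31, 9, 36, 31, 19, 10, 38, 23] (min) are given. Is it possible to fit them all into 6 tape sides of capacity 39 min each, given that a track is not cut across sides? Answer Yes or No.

Total = 224 min; ⌈224/39⌉ = 6.
The bound of 6 does not rule out 6, but exhaustive search shows no assignment into 6 tape sides of capacity 39 min exists — the minimum is 7.

No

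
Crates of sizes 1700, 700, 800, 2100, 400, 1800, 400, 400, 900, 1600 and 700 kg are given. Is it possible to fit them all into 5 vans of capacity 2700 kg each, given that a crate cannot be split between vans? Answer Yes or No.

A valid assignment using 5 vans:
  van 1: 2100 + 400 = 2500
  van 2: 1800 + 900 = 2700
  van 3: 1700 + 800 = 2500
  van 4: 1600 + 700 + 400 = 2700
  van 5: 700 + 400 = 1100
Every load is within 2700 kg, so 5 vans suffice.

Yes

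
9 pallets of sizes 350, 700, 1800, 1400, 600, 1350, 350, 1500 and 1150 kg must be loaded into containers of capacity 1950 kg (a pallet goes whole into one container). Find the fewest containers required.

Total = 1800 + 1500 + 1400 + 1350 + 1150 + 700 + 600 + 350 + 350 = 9200 kg.
Lower bound: ⌈9200/1950⌉ = 5 containers.
A packing using 5 containers:
  container 1: 1800 = 1800
  container 2: 1500 + 350 = 1850
  container 3: 1400 + 350 = 1750
  container 4: 1350 + 600 = 1950
  container 5: 1150 + 700 = 1850
This matches the lower bound, so 5 is optimal.

5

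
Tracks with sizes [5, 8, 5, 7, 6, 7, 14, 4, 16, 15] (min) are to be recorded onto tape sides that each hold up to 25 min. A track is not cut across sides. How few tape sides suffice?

4

Total = 16 + 15 + 14 + 8 + 7 + 7 + 6 + 5 + 5 + 4 = 87 min.
Lower bound: ⌈87/25⌉ = 4 tape sides.
A packing using 4 tape sides:
  side 1: 16 + 8 = 24
  side 2: 15 + 7 = 22
  side 3: 14 + 7 + 4 = 25
  side 4: 6 + 5 + 5 = 16
This matches the lower bound, so 4 is optimal.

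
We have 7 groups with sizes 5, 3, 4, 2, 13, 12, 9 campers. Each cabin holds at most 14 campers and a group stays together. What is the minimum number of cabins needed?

Total = 13 + 12 + 9 + 5 + 4 + 3 + 2 = 48 campers.
Lower bound: ⌈48/14⌉ = 4 cabins.
A packing using 4 cabins:
  cabin 1: 13 = 13
  cabin 2: 12 + 2 = 14
  cabin 3: 9 + 5 = 14
  cabin 4: 4 + 3 = 7
This matches the lower bound, so 4 is optimal.

4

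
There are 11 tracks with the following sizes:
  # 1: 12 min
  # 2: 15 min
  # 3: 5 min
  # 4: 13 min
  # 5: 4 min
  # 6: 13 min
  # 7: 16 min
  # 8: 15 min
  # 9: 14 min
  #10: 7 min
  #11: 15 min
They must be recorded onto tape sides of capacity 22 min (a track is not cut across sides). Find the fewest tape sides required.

Total = 16 + 15 + 15 + 15 + 14 + 13 + 13 + 12 + 7 + 5 + 4 = 129 min.
Lower bound: ⌈129/22⌉ = 6 tape sides.
Also, 8 tracks each exceed 11 min, and no two of those can share a side, so at least 8 tape sides are needed.
A packing using 8 tape sides:
  side 1: 16 + 5 = 21
  side 2: 15 + 7 = 22
  side 3: 15 + 4 = 19
  side 4: 15 = 15
  side 5: 14 = 14
  side 6: 13 = 13
  side 7: 13 = 13
  side 8: 12 = 12
This matches the lower bound, so 8 is optimal.

8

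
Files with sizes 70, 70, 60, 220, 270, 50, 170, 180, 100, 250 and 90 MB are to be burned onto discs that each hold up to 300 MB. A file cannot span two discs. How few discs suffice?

Total = 270 + 250 + 220 + 180 + 170 + 100 + 90 + 70 + 70 + 60 + 50 = 1530 MB.
Lower bound: ⌈1530/300⌉ = 6 discs.
A packing using 6 discs:
  disc 1: 270 = 270
  disc 2: 250 + 50 = 300
  disc 3: 220 + 70 = 290
  disc 4: 180 + 100 = 280
  disc 5: 170 + 90 = 260
  disc 6: 70 + 60 = 130
This matches the lower bound, so 6 is optimal.

6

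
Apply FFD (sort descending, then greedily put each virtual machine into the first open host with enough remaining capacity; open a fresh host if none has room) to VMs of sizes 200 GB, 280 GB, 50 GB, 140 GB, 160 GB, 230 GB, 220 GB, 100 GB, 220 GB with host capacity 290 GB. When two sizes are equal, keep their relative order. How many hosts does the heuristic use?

7

Sorted descending: 280, 230, 220, 220, 200, 160, 140, 100, 50.
  280 → host 1 (new)  [load 280/290]
  230 → host 2 (new)  [load 230/290]
  220 → host 3 (new)  [load 220/290]
  220 → host 4 (new)  [load 220/290]
  200 → host 5 (new)  [load 200/290]
  160 → host 6 (new)  [load 160/290]
  140 → host 7 (new)  [load 140/290]
  100 → host 6  [load 260/290]
  50 → host 2  [load 280/290]
7 hosts opened.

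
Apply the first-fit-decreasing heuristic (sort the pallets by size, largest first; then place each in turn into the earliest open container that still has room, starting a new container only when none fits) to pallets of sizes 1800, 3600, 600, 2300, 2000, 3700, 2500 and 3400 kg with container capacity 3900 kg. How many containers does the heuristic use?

6

Sorted descending: 3700, 3600, 3400, 2500, 2300, 2000, 1800, 600.
  3700 → container 1 (new)  [load 3700/3900]
  3600 → container 2 (new)  [load 3600/3900]
  3400 → container 3 (new)  [load 3400/3900]
  2500 → container 4 (new)  [load 2500/3900]
  2300 → container 5 (new)  [load 2300/3900]
  2000 → container 6 (new)  [load 2000/3900]
  1800 → container 6  [load 3800/3900]
  600 → container 4  [load 3100/3900]
6 containers opened.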